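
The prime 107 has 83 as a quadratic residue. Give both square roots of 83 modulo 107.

46, 61

Since 107 ≡ 3 (mod 4), a square root of 83 is 83^((107+1)/4) = 83^27 mod 107.
Repeated squaring: 83^2≡41, 83^4≡76, 83^8≡105, 83^16≡4 (mod 107).
83^27 = 83^(16+8+2+1) ≡ 61 (mod 107).
Check: 61² = 3721 ≡ 83 (mod 107). The two roots are 46 and 61.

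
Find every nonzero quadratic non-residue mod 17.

Square k = 1,…,8 (k and 17−k give the same square):
1²=1, 2²=4, 3²=9, 4²=16, 5²≡8, 6²≡2, 7²≡15, 8²≡13 (mod 17).
The residues are {1, 2, 4, 8, 9, 13, 15, 16}; the non-residues are the remaining 8 nonzero classes.

3 5 6 7 10 11 12 14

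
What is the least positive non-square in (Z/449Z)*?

3

(2/449) = +1, so 2 is a residue.
(3/449) = −1, so 3 is the smallest positive non-residue mod 449.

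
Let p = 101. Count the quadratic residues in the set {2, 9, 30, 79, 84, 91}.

4

(2/101) = -1 → non-residue.
(9/101) = +1 → QR.
(30/101) = +1 → QR.
(79/101) = +1 → QR.
(84/101) = +1 → QR.
(91/101) = -1 → non-residue.
Total quadratic residues among the 6: 4.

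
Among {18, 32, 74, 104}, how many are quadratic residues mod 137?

(18/137) = +1 → QR.
(32/137) = +1 → QR.
(74/137) = +1 → QR.
(104/137) = -1 → non-residue.
Total quadratic residues among the 4: 3.

3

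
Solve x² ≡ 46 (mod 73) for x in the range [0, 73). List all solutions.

73 ≡ 1 (mod 4), so we find a root by search.
Trying successive values, 22² = 484 ≡ 46 (mod 73). The other root is 73 − 22 = 51.

22, 51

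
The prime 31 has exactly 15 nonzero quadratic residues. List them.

Square k = 1,…,15 (k and 31−k give the same square):
1²=1, 2²=4, 3²=9, 4²=16, 5²=25, 6²≡5, 7²≡18, 8²≡2, 9²≡19, 10²≡7, 11²≡28, 12²≡20, 13²≡14, 14²≡10, 15²≡8 (mod 31).
So the quadratic residues mod 31 are {1, 2, 4, 5, 7, 8, 9, 10, 14, 16, 18, 19, 20, 25, 28}.

1 2 4 5 7 8 9 10 14 16 18 19 20 25 28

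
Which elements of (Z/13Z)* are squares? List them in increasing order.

1, 3, 4, 9, 10, 12

Square k = 1,…,6 (k and 13−k give the same square):
1²=1, 2²=4, 3²=9, 4²≡3, 5²≡12, 6²≡10 (mod 13).
So the quadratic residues mod 13 are {1, 3, 4, 9, 10, 12}.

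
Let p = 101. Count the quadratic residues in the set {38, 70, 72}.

1

(38/101) = -1 → non-residue.
(70/101) = +1 → QR.
(72/101) = -1 → non-residue.
Total quadratic residues among the 3: 1.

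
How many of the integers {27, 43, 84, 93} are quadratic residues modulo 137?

(27/137) = -1 → non-residue.
(43/137) = -1 → non-residue.
(84/137) = -1 → non-residue.
(93/137) = +1 → QR.
Total quadratic residues among the 4: 1.

1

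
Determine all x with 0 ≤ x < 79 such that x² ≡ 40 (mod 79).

35, 44

Since 79 ≡ 3 (mod 4), a square root of 40 is 40^((79+1)/4) = 40^20 mod 79.
Repeated squaring: 40^2≡20, 40^4≡5, 40^8≡25, 40^16≡72 (mod 79).
40^20 = 40^(16+4) ≡ 44 (mod 79).
Check: 44² = 1936 ≡ 40 (mod 79). The two roots are 35 and 44.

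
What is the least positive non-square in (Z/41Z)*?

3

(2/41) = +1, so 2 is a residue.
(3/41) = −1, so 3 is the smallest positive non-residue mod 41.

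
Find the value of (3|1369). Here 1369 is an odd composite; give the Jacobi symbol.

Reciprocity: 3 ≡ 3 and 1369 ≡ 1 (mod 4), so (3/1369) = +(1369/3).
Reduce top mod 3: now compute (1/3).
Reached (1/3) = 1. Collecting the sign flips along the way, the symbol is +1.

1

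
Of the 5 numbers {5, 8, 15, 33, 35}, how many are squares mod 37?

1

(5/37) = -1 → non-residue.
(8/37) = -1 → non-residue.
(15/37) = -1 → non-residue.
(33/37) = +1 → QR.
(35/37) = -1 → non-residue.
Total quadratic residues among the 5: 1.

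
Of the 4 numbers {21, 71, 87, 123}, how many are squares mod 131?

(21/131) = +1 → QR.
(71/131) = -1 → non-residue.
(87/131) = -1 → non-residue.
(123/131) = +1 → QR.
Total quadratic residues among the 4: 2.

2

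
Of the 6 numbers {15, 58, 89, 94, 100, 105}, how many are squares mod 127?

3

(15/127) = +1 → QR.
(58/127) = -1 → non-residue.
(89/127) = -1 → non-residue.
(94/127) = +1 → QR.
(100/127) = +1 → QR.
(105/127) = -1 → non-residue.
Total quadratic residues among the 6: 3.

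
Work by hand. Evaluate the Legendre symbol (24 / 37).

Pull out 2^3: since 37 ≡ 5 (mod 8), (2/37) = -1, so (2/37)^3 = -1.
Reciprocity: 3 ≡ 3 and 37 ≡ 1 (mod 4), so (3/37) = +(37/3).
Reduce top mod 3: now compute (1/3).
Reached (1/3) = 1. Collecting the sign flips along the way, the symbol is -1.

-1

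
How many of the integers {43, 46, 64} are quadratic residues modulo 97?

2

(43/97) = +1 → QR.
(46/97) = -1 → non-residue.
(64/97) = +1 → QR.
Total quadratic residues among the 3: 2.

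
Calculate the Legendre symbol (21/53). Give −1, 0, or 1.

-1

Euler's criterion: (21/53) ≡ 21^26 (mod 53).
21^2 ≡ 17 (mod 53)
21^4 ≡ 24 (mod 53)
21^8 ≡ 46 (mod 53)
21^16 ≡ 49 (mod 53)
21^26 = 21^(16+8+2) ≡ 52 (mod 53).
Result is 52 ≡ −1, so (21/53) = −1.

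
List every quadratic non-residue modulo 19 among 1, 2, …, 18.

Square k = 1,…,9 (k and 19−k give the same square):
1²=1, 2²=4, 3²=9, 4²=16, 5²≡6, 6²≡17, 7²≡11, 8²≡7, 9²≡5 (mod 19).
The residues are {1, 4, 5, 6, 7, 9, 11, 16, 17}; the non-residues are the remaining 9 nonzero classes.

2 3 8 10 12 13 14 15 18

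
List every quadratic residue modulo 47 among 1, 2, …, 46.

1 2 3 4 6 7 8 9 12 14 16 17 18 21 24 25 27 28 32 34 36 37 42

Square k = 1,…,23 (k and 47−k give the same square):
1²=1, 2²=4, 3²=9, 4²=16, 5²=25, 6²=36, 7²≡2, 8²≡17, 9²≡34, 10²≡6, 11²≡27, 12²≡3, 13²≡28, 14²≡8, 15²≡37, 16²≡21, 17²≡7, 18²≡42, 19²≡32, 20²≡24, 21²≡18, 22²≡14, 23²≡12 (mod 47).
So the quadratic residues mod 47 are {1, 2, 3, 4, 6, 7, 8, 9, 12, 14, 16, 17, 18, 21, 24, 25, 27, 28, 32, 34, 36, 37, 42}.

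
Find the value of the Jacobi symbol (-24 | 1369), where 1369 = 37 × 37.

First reduce: -24 ≡ 1345 (mod 1369).
Reciprocity: 1345 ≡ 1 and 1369 ≡ 1 (mod 4), so (1345/1369) = +(1369/1345).
Reduce top mod 1345: now compute (24/1345).
Pull out 2^3: since 1345 ≡ 1 (mod 8), (2/1345) = +1, so (2/1345)^3 = +1.
Reciprocity: 3 ≡ 3 and 1345 ≡ 1 (mod 4), so (3/1345) = +(1345/3).
Reduce top mod 3: now compute (1/3).
Reached (1/3) = 1. Collecting the sign flips along the way, the symbol is +1.

1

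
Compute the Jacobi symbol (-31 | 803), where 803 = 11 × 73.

1

First reduce: -31 ≡ 772 (mod 803).
Pull out 2^2: since 803 ≡ 3 (mod 8), (2/803) = -1, so (2/803)^2 = +1.
Reciprocity: 193 ≡ 1 and 803 ≡ 3 (mod 4), so (193/803) = +(803/193).
Reduce top mod 193: now compute (31/193).
Reciprocity: 31 ≡ 3 and 193 ≡ 1 (mod 4), so (31/193) = +(193/31).
Reduce top mod 31: now compute (7/31).
Reciprocity: 7 ≡ 3 and 31 ≡ 3 (mod 4), so (7/31) = −(31/7).
Reduce top mod 7: now compute (3/7).
Reciprocity: 3 ≡ 3 and 7 ≡ 3 (mod 4), so (3/7) = −(7/3).
Reduce top mod 3: now compute (1/3).
Reached (1/3) = 1. Collecting the sign flips along the way, the symbol is +1.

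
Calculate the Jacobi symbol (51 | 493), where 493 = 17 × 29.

Reciprocity: 51 ≡ 3 and 493 ≡ 1 (mod 4), so (51/493) = +(493/51).
Reduce top mod 51: now compute (34/51).
Pull out 2: since 51 ≡ 3 (mod 8), (2/51) = -1.
Reciprocity: 17 ≡ 1 and 51 ≡ 3 (mod 4), so (17/51) = +(51/17).
Reduce top mod 17: now compute (0/17).
Top reduces to 0: gcd > 1, so the symbol is 0.

0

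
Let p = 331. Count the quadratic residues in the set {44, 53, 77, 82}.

3

(44/331) = -1 → non-residue.
(53/331) = +1 → QR.
(77/331) = +1 → QR.
(82/331) = +1 → QR.
Total quadratic residues among the 4: 3.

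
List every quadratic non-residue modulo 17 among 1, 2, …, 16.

Square k = 1,…,8 (k and 17−k give the same square):
1²=1, 2²=4, 3²=9, 4²=16, 5²≡8, 6²≡2, 7²≡15, 8²≡13 (mod 17).
The residues are {1, 2, 4, 8, 9, 13, 15, 16}; the non-residues are the remaining 8 nonzero classes.

3 5 6 7 10 11 12 14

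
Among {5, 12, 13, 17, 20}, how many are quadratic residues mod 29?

(5/29) = +1 → QR.
(12/29) = -1 → non-residue.
(13/29) = +1 → QR.
(17/29) = -1 → non-residue.
(20/29) = +1 → QR.
Total quadratic residues among the 5: 3.

3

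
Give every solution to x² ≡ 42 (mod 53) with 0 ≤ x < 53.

53 ≡ 1 (mod 4), so we find a root by search.
Trying successive values, 25² = 625 ≡ 42 (mod 53). The other root is 53 − 25 = 28.

25, 28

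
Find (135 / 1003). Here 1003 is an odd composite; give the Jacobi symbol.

Reciprocity: 135 ≡ 3 and 1003 ≡ 3 (mod 4), so (135/1003) = −(1003/135).
Reduce top mod 135: now compute (58/135).
Pull out 2: since 135 ≡ 7 (mod 8), (2/135) = +1.
Reciprocity: 29 ≡ 1 and 135 ≡ 3 (mod 4), so (29/135) = +(135/29).
Reduce top mod 29: now compute (19/29).
Reciprocity: 19 ≡ 3 and 29 ≡ 1 (mod 4), so (19/29) = +(29/19).
Reduce top mod 19: now compute (10/19).
Pull out 2: since 19 ≡ 3 (mod 8), (2/19) = -1.
Reciprocity: 5 ≡ 1 and 19 ≡ 3 (mod 4), so (5/19) = +(19/5).
Reduce top mod 5: now compute (4/5).
Pull out 2^2: since 5 ≡ 5 (mod 8), (2/5) = -1, so (2/5)^2 = +1.
Reached (1/5) = 1. Collecting the sign flips along the way, the symbol is +1.

1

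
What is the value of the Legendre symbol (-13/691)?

1

First reduce: -13 ≡ 678 (mod 691).
Pull out 2: since 691 ≡ 3 (mod 8), (2/691) = -1.
Reciprocity: 339 ≡ 3 and 691 ≡ 3 (mod 4), so (339/691) = −(691/339).
Reduce top mod 339: now compute (13/339).
Reciprocity: 13 ≡ 1 and 339 ≡ 3 (mod 4), so (13/339) = +(339/13).
Reduce top mod 13: now compute (1/13).
Reached (1/13) = 1. Collecting the sign flips along the way, the symbol is +1.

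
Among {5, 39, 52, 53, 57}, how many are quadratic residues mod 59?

(5/59) = +1 → QR.
(39/59) = -1 → non-residue.
(52/59) = -1 → non-residue.
(53/59) = +1 → QR.
(57/59) = +1 → QR.
Total quadratic residues among the 5: 3.

3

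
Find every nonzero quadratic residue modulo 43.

1,4,6,9,10,11,13,14,15,16,17,21,23,24,25,31,35,36,38,40,41

Square k = 1,…,21 (k and 43−k give the same square):
1²=1, 2²=4, 3²=9, 4²=16, 5²=25, 6²=36, 7²≡6, 8²≡21, 9²≡38, 10²≡14, 11²≡35, 12²≡15, 13²≡40, 14²≡24, 15²≡10, 16²≡41, 17²≡31, 18²≡23, 19²≡17, 20²≡13, 21²≡11 (mod 43).
So the quadratic residues mod 43 are {1, 4, 6, 9, 10, 11, 13, 14, 15, 16, 17, 21, 23, 24, 25, 31, 35, 36, 38, 40, 41}.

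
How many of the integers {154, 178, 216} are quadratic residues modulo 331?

(154/331) = -1 → non-residue.
(178/331) = -1 → non-residue.
(216/331) = +1 → QR.
Total quadratic residues among the 3: 1.

1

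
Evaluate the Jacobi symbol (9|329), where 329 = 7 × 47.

1

Reciprocity: 9 ≡ 1 and 329 ≡ 1 (mod 4), so (9/329) = +(329/9).
Reduce top mod 9: now compute (5/9).
Reciprocity: 5 ≡ 1 and 9 ≡ 1 (mod 4), so (5/9) = +(9/5).
Reduce top mod 5: now compute (4/5).
Pull out 2^2: since 5 ≡ 5 (mod 8), (2/5) = -1, so (2/5)^2 = +1.
Reached (1/5) = 1. Collecting the sign flips along the way, the symbol is +1.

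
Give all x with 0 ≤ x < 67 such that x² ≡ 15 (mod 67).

22, 45

Since 67 ≡ 3 (mod 4), a square root of 15 is 15^((67+1)/4) = 15^17 mod 67.
Repeated squaring: 15^2≡24, 15^4≡40, 15^8≡59, 15^16≡64 (mod 67).
15^17 = 15^(16+1) ≡ 22 (mod 67).
Check: 22² = 484 ≡ 15 (mod 67). The two roots are 22 and 45.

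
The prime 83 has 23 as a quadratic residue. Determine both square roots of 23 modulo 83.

40, 43

Since 83 ≡ 3 (mod 4), a square root of 23 is 23^((83+1)/4) = 23^21 mod 83.
Repeated squaring: 23^2≡31, 23^4≡48, 23^8≡63, 23^16≡68 (mod 83).
23^21 = 23^(16+4+1) ≡ 40 (mod 83).
Check: 40² = 1600 ≡ 23 (mod 83). The two roots are 40 and 43.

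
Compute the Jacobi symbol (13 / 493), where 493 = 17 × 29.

1

Reciprocity: 13 ≡ 1 and 493 ≡ 1 (mod 4), so (13/493) = +(493/13).
Reduce top mod 13: now compute (12/13).
Pull out 2^2: since 13 ≡ 5 (mod 8), (2/13) = -1, so (2/13)^2 = +1.
Reciprocity: 3 ≡ 3 and 13 ≡ 1 (mod 4), so (3/13) = +(13/3).
Reduce top mod 3: now compute (1/3).
Reached (1/3) = 1. Collecting the sign flips along the way, the symbol is +1.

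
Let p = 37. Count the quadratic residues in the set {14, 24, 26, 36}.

(14/37) = -1 → non-residue.
(24/37) = -1 → non-residue.
(26/37) = +1 → QR.
(36/37) = +1 → QR.
Total quadratic residues among the 4: 2.

2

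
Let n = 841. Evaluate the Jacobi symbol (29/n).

0

Reciprocity: 29 ≡ 1 and 841 ≡ 1 (mod 4), so (29/841) = +(841/29).
Reduce top mod 29: now compute (0/29).
Top reduces to 0: gcd > 1, so the symbol is 0.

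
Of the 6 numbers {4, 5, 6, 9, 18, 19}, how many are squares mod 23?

(4/23) = +1 → QR.
(5/23) = -1 → non-residue.
(6/23) = +1 → QR.
(9/23) = +1 → QR.
(18/23) = +1 → QR.
(19/23) = -1 → non-residue.
Total quadratic residues among the 6: 4.

4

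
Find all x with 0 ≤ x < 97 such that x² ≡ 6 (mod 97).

97 ≡ 1 (mod 4), so we find a root by search.
Trying successive values, 43² = 1849 ≡ 6 (mod 97). The other root is 97 − 43 = 54.

43, 54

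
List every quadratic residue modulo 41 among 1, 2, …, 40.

1, 2, 4, 5, 8, 9, 10, 16, 18, 20, 21, 23, 25, 31, 32, 33, 36, 37, 39, 40

Square k = 1,…,20 (k and 41−k give the same square):
1²=1, 2²=4, 3²=9, 4²=16, 5²=25, 6²=36, 7²≡8, 8²≡23, 9²≡40, 10²≡18, 11²≡39, 12²≡21, 13²≡5, 14²≡32, 15²≡20, 16²≡10, 17²≡2, 18²≡37, 19²≡33, 20²≡31 (mod 41).
So the quadratic residues mod 41 are {1, 2, 4, 5, 8, 9, 10, 16, 18, 20, 21, 23, 25, 31, 32, 33, 36, 37, 39, 40}.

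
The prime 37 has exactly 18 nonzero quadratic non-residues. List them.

2, 5, 6, 8, 13, 14, 15, 17, 18, 19, 20, 22, 23, 24, 29, 31, 32, 35

Square k = 1,…,18 (k and 37−k give the same square):
1²=1, 2²=4, 3²=9, 4²=16, 5²=25, 6²=36, 7²≡12, 8²≡27, 9²≡7, 10²≡26, 11²≡10, 12²≡33, 13²≡21, 14²≡11, 15²≡3, 16²≡34, 17²≡30, 18²≡28 (mod 37).
The residues are {1, 3, 4, 7, 9, 10, 11, 12, 16, 21, 25, 26, 27, 28, 30, 33, 34, 36}; the non-residues are the remaining 18 nonzero classes.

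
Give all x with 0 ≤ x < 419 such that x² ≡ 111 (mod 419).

Since 419 ≡ 3 (mod 4), a square root of 111 is 111^((419+1)/4) = 111^105 mod 419.
Repeated squaring: 111^2≡170, 111^4≡408, 111^8≡121, 111^16≡395, 111^32≡157, 111^64≡347 (mod 419).
111^105 = 111^(64+32+8+1) ≡ 207 (mod 419).
Check: 207² = 42849 ≡ 111 (mod 419). The two roots are 207 and 212.

207, 212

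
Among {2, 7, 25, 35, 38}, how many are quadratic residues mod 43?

3

(2/43) = -1 → non-residue.
(7/43) = -1 → non-residue.
(25/43) = +1 → QR.
(35/43) = +1 → QR.
(38/43) = +1 → QR.
Total quadratic residues among the 5: 3.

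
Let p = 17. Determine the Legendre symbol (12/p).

-1

Pull out 2^2: since 17 ≡ 1 (mod 8), (2/17) = +1, so (2/17)^2 = +1.
Reciprocity: 3 ≡ 3 and 17 ≡ 1 (mod 4), so (3/17) = +(17/3).
Reduce top mod 3: now compute (2/3).
Pull out 2: since 3 ≡ 3 (mod 8), (2/3) = -1.
Reached (1/3) = 1. Collecting the sign flips along the way, the symbol is -1.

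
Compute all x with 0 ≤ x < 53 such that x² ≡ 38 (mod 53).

12, 41

53 ≡ 1 (mod 4), so we find a root by search.
Trying successive values, 12² = 144 ≡ 38 (mod 53). The other root is 53 − 12 = 41.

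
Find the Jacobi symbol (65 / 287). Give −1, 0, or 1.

Reciprocity: 65 ≡ 1 and 287 ≡ 3 (mod 4), so (65/287) = +(287/65).
Reduce top mod 65: now compute (27/65).
Reciprocity: 27 ≡ 3 and 65 ≡ 1 (mod 4), so (27/65) = +(65/27).
Reduce top mod 27: now compute (11/27).
Reciprocity: 11 ≡ 3 and 27 ≡ 3 (mod 4), so (11/27) = −(27/11).
Reduce top mod 11: now compute (5/11).
Reciprocity: 5 ≡ 1 and 11 ≡ 3 (mod 4), so (5/11) = +(11/5).
Reduce top mod 5: now compute (1/5).
Reached (1/5) = 1. Collecting the sign flips along the way, the symbol is -1.

-1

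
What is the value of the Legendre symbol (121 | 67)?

First reduce: 121 ≡ 54 (mod 67).
Pull out 2: since 67 ≡ 3 (mod 8), (2/67) = -1.
Reciprocity: 27 ≡ 3 and 67 ≡ 3 (mod 4), so (27/67) = −(67/27).
Reduce top mod 27: now compute (13/27).
Reciprocity: 13 ≡ 1 and 27 ≡ 3 (mod 4), so (13/27) = +(27/13).
Reduce top mod 13: now compute (1/13).
Reached (1/13) = 1. Collecting the sign flips along the way, the symbol is +1.

1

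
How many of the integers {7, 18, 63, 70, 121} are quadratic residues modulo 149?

3

(7/149) = +1 → QR.
(18/149) = -1 → non-residue.
(63/149) = +1 → QR.
(70/149) = -1 → non-residue.
(121/149) = +1 → QR.
Total quadratic residues among the 5: 3.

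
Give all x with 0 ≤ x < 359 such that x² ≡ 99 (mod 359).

Since 359 ≡ 3 (mod 4), a square root of 99 is 99^((359+1)/4) = 99^90 mod 359.
Repeated squaring: 99^2≡108, 99^4≡176, 99^8≡102, 99^16≡352, 99^32≡49, 99^64≡247 (mod 359).
99^90 = 99^(64+16+8+2) ≡ 81 (mod 359).
Check: 81² = 6561 ≡ 99 (mod 359). The two roots are 81 and 278.

81, 278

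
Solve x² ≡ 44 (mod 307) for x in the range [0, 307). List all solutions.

Since 307 ≡ 3 (mod 4), a square root of 44 is 44^((307+1)/4) = 44^77 mod 307.
Repeated squaring: 44^2≡94, 44^4≡240, 44^8≡191, 44^16≡255, 44^32≡248, 44^64≡104 (mod 307).
44^77 = 44^(64+8+4+1) ≡ 257 (mod 307).
Check: 257² = 66049 ≡ 44 (mod 307). The two roots are 50 and 257.

50, 257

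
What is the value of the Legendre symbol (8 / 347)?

-1

Pull out 2^3: since 347 ≡ 3 (mod 8), (2/347) = -1, so (2/347)^3 = -1.
Reached (1/347) = 1. Collecting the sign flips along the way, the symbol is -1.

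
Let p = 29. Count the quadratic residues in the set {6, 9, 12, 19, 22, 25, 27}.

4

(6/29) = +1 → QR.
(9/29) = +1 → QR.
(12/29) = -1 → non-residue.
(19/29) = -1 → non-residue.
(22/29) = +1 → QR.
(25/29) = +1 → QR.
(27/29) = -1 → non-residue.
Total quadratic residues among the 7: 4.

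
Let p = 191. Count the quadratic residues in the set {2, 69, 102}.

(2/191) = +1 → QR.
(69/191) = +1 → QR.
(102/191) = +1 → QR.
Total quadratic residues among the 3: 3.

3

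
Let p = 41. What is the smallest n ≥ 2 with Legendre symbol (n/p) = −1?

(2/41) = +1, so 2 is a residue.
(3/41) = −1, so 3 is the smallest positive non-residue mod 41.

3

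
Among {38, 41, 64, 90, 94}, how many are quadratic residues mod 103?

3

(38/103) = +1 → QR.
(41/103) = +1 → QR.
(64/103) = +1 → QR.
(90/103) = -1 → non-residue.
(94/103) = -1 → non-residue.
Total quadratic residues among the 5: 3.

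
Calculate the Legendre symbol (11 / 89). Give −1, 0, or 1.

1

Reciprocity: 11 ≡ 3 and 89 ≡ 1 (mod 4), so (11/89) = +(89/11).
Reduce top mod 11: now compute (1/11).
Reached (1/11) = 1. Collecting the sign flips along the way, the symbol is +1.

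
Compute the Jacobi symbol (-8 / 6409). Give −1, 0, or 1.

1

First reduce: -8 ≡ 6401 (mod 6409).
Reciprocity: 6401 ≡ 1 and 6409 ≡ 1 (mod 4), so (6401/6409) = +(6409/6401).
Reduce top mod 6401: now compute (8/6401).
Pull out 2^3: since 6401 ≡ 1 (mod 8), (2/6401) = +1, so (2/6401)^3 = +1.
Reached (1/6401) = 1. Collecting the sign flips along the way, the symbol is +1.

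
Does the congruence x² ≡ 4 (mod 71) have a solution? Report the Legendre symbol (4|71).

Euler's criterion: (4/71) ≡ 4^35 (mod 71).
4^2 ≡ 16 (mod 71)
4^4 ≡ 43 (mod 71)
4^8 ≡ 3 (mod 71)
4^16 ≡ 9 (mod 71)
4^32 ≡ 10 (mod 71)
4^35 = 4^(32+2+1) ≡ 1 (mod 71).
Result is 1, so (4/71) = 1.

1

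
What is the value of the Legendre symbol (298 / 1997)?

Pull out 2: since 1997 ≡ 5 (mod 8), (2/1997) = -1.
Reciprocity: 149 ≡ 1 and 1997 ≡ 1 (mod 4), so (149/1997) = +(1997/149).
Reduce top mod 149: now compute (60/149).
Pull out 2^2: since 149 ≡ 5 (mod 8), (2/149) = -1, so (2/149)^2 = +1.
Reciprocity: 15 ≡ 3 and 149 ≡ 1 (mod 4), so (15/149) = +(149/15).
Reduce top mod 15: now compute (14/15).
Pull out 2: since 15 ≡ 7 (mod 8), (2/15) = +1.
Reciprocity: 7 ≡ 3 and 15 ≡ 3 (mod 4), so (7/15) = −(15/7).
Reduce top mod 7: now compute (1/7).
Reached (1/7) = 1. Collecting the sign flips along the way, the symbol is +1.

1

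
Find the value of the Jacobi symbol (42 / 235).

Pull out 2: since 235 ≡ 3 (mod 8), (2/235) = -1.
Reciprocity: 21 ≡ 1 and 235 ≡ 3 (mod 4), so (21/235) = +(235/21).
Reduce top mod 21: now compute (4/21).
Pull out 2^2: since 21 ≡ 5 (mod 8), (2/21) = -1, so (2/21)^2 = +1.
Reached (1/21) = 1. Collecting the sign flips along the way, the symbol is -1.

-1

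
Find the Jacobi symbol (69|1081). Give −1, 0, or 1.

Reciprocity: 69 ≡ 1 and 1081 ≡ 1 (mod 4), so (69/1081) = +(1081/69).
Reduce top mod 69: now compute (46/69).
Pull out 2: since 69 ≡ 5 (mod 8), (2/69) = -1.
Reciprocity: 23 ≡ 3 and 69 ≡ 1 (mod 4), so (23/69) = +(69/23).
Reduce top mod 23: now compute (0/23).
Top reduces to 0: gcd > 1, so the symbol is 0.

0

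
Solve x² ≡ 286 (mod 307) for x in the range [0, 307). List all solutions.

Since 307 ≡ 3 (mod 4), a square root of 286 is 286^((307+1)/4) = 286^77 mod 307.
Repeated squaring: 286^2≡134, 286^4≡150, 286^8≡89, 286^16≡246, 286^32≡37, 286^64≡141 (mod 307).
286^77 = 286^(64+8+4+1) ≡ 277 (mod 307).
Check: 277² = 76729 ≡ 286 (mod 307). The two roots are 30 and 277.

30, 277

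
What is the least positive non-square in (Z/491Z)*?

2

(2/491) = −1, so 2 is the smallest positive non-residue mod 491.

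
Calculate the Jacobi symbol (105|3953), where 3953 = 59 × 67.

-1

Reciprocity: 105 ≡ 1 and 3953 ≡ 1 (mod 4), so (105/3953) = +(3953/105).
Reduce top mod 105: now compute (68/105).
Pull out 2^2: since 105 ≡ 1 (mod 8), (2/105) = +1, so (2/105)^2 = +1.
Reciprocity: 17 ≡ 1 and 105 ≡ 1 (mod 4), so (17/105) = +(105/17).
Reduce top mod 17: now compute (3/17).
Reciprocity: 3 ≡ 3 and 17 ≡ 1 (mod 4), so (3/17) = +(17/3).
Reduce top mod 3: now compute (2/3).
Pull out 2: since 3 ≡ 3 (mod 8), (2/3) = -1.
Reached (1/3) = 1. Collecting the sign flips along the way, the symbol is -1.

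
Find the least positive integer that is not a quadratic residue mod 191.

(2/191) = +1, so 2 is a residue.
(3/191) = +1, so 3 is a residue.
(4/191) = +1, so 4 is a residue.
(5/191) = +1, so 5 is a residue.
(6/191) = +1, so 6 is a residue.
(7/191) = −1, so 7 is the smallest positive non-residue mod 191.

7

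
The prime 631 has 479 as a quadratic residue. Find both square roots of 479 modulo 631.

Since 631 ≡ 3 (mod 4), a square root of 479 is 479^((631+1)/4) = 479^158 mod 631.
Repeated squaring: 479^2≡388, 479^4≡366, 479^8≡184, 479^16≡413, 479^32≡199, 479^64≡479, 479^128≡388 (mod 631).
479^158 = 479^(128+16+8+4+2) ≡ 199 (mod 631).
Check: 199² = 39601 ≡ 479 (mod 631). The two roots are 199 and 432.

199, 432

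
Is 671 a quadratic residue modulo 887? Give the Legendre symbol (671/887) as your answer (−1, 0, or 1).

-1

Euler's criterion: (671/887) ≡ 671^443 (mod 887).
671^2 ≡ 532 (mod 887)
671^4 ≡ 71 (mod 887)
671^8 ≡ 606 (mod 887)
671^16 ≡ 18 (mod 887)
671^32 ≡ 324 (mod 887)
671^64 ≡ 310 (mod 887)
671^128 ≡ 304 (mod 887)
671^256 ≡ 168 (mod 887)
671^443 = 671^(256+128+32+16+8+2+1) ≡ 886 (mod 887).
Result is 886 ≡ −1, so (671/887) = −1.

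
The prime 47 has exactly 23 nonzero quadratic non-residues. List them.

Square k = 1,…,23 (k and 47−k give the same square):
1²=1, 2²=4, 3²=9, 4²=16, 5²=25, 6²=36, 7²≡2, 8²≡17, 9²≡34, 10²≡6, 11²≡27, 12²≡3, 13²≡28, 14²≡8, 15²≡37, 16²≡21, 17²≡7, 18²≡42, 19²≡32, 20²≡24, 21²≡18, 22²≡14, 23²≡12 (mod 47).
The residues are {1, 2, 3, 4, 6, 7, 8, 9, 12, 14, 16, 17, 18, 21, 24, 25, 27, 28, 32, 34, 36, 37, 42}; the non-residues are the remaining 23 nonzero classes.

5, 10, 11, 13, 15, 19, 20, 22, 23, 26, 29, 30, 31, 33, 35, 38, 39, 40, 41, 43, 44, 45, 46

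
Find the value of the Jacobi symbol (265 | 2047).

Reciprocity: 265 ≡ 1 and 2047 ≡ 3 (mod 4), so (265/2047) = +(2047/265).
Reduce top mod 265: now compute (192/265).
Pull out 2^6: since 265 ≡ 1 (mod 8), (2/265) = +1, so (2/265)^6 = +1.
Reciprocity: 3 ≡ 3 and 265 ≡ 1 (mod 4), so (3/265) = +(265/3).
Reduce top mod 3: now compute (1/3).
Reached (1/3) = 1. Collecting the sign flips along the way, the symbol is +1.

1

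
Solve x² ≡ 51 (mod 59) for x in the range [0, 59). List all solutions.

13, 46

Since 59 ≡ 3 (mod 4), a square root of 51 is 51^((59+1)/4) = 51^15 mod 59.
Repeated squaring: 51^2≡5, 51^4≡25, 51^8≡35 (mod 59).
51^15 = 51^(8+4+2+1) ≡ 46 (mod 59).
Check: 46² = 2116 ≡ 51 (mod 59). The two roots are 13 and 46.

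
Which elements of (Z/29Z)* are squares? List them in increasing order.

1, 4, 5, 6, 7, 9, 13, 16, 20, 22, 23, 24, 25, 28

Square k = 1,…,14 (k and 29−k give the same square):
1²=1, 2²=4, 3²=9, 4²=16, 5²=25, 6²≡7, 7²≡20, 8²≡6, 9²≡23, 10²≡13, 11²≡5, 12²≡28, 13²≡24, 14²≡22 (mod 29).
So the quadratic residues mod 29 are {1, 4, 5, 6, 7, 9, 13, 16, 20, 22, 23, 24, 25, 28}.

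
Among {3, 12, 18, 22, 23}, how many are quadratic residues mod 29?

2

(3/29) = -1 → non-residue.
(12/29) = -1 → non-residue.
(18/29) = -1 → non-residue.
(22/29) = +1 → QR.
(23/29) = +1 → QR.
Total quadratic residues among the 5: 2.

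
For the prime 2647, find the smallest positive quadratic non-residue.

3

(2/2647) = +1, so 2 is a residue.
(3/2647) = −1, so 3 is the smallest positive non-residue mod 2647.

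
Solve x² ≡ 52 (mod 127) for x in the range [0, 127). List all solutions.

Since 127 ≡ 3 (mod 4), a square root of 52 is 52^((127+1)/4) = 52^32 mod 127.
Repeated squaring: 52^2≡37, 52^4≡99, 52^8≡22, 52^16≡103, 52^32≡68 (mod 127).
52^32 = 52^(32) ≡ 68 (mod 127).
Check: 68² = 4624 ≡ 52 (mod 127). The two roots are 59 and 68.

59, 68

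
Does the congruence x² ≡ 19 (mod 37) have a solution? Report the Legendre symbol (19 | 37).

-1

Reciprocity: 19 ≡ 3 and 37 ≡ 1 (mod 4), so (19/37) = +(37/19).
Reduce top mod 19: now compute (18/19).
Pull out 2: since 19 ≡ 3 (mod 8), (2/19) = -1.
Reciprocity: 9 ≡ 1 and 19 ≡ 3 (mod 4), so (9/19) = +(19/9).
Reduce top mod 9: now compute (1/9).
Reached (1/9) = 1. Collecting the sign flips along the way, the symbol is -1.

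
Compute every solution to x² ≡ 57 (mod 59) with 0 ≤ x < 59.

23, 36

Since 59 ≡ 3 (mod 4), a square root of 57 is 57^((59+1)/4) = 57^15 mod 59.
Repeated squaring: 57^2≡4, 57^4≡16, 57^8≡20 (mod 59).
57^15 = 57^(8+4+2+1) ≡ 36 (mod 59).
Check: 36² = 1296 ≡ 57 (mod 59). The two roots are 23 and 36.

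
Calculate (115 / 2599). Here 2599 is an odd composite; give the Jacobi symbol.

0

Reciprocity: 115 ≡ 3 and 2599 ≡ 3 (mod 4), so (115/2599) = −(2599/115).
Reduce top mod 115: now compute (69/115).
Reciprocity: 69 ≡ 1 and 115 ≡ 3 (mod 4), so (69/115) = +(115/69).
Reduce top mod 69: now compute (46/69).
Pull out 2: since 69 ≡ 5 (mod 8), (2/69) = -1.
Reciprocity: 23 ≡ 3 and 69 ≡ 1 (mod 4), so (23/69) = +(69/23).
Reduce top mod 23: now compute (0/23).
Top reduces to 0: gcd > 1, so the symbol is 0.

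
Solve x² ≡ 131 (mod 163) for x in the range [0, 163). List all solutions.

72, 91

Since 163 ≡ 3 (mod 4), a square root of 131 is 131^((163+1)/4) = 131^41 mod 163.
Repeated squaring: 131^2≡46, 131^4≡160, 131^8≡9, 131^16≡81, 131^32≡41 (mod 163).
131^41 = 131^(32+8+1) ≡ 91 (mod 163).
Check: 91² = 8281 ≡ 131 (mod 163). The two roots are 72 and 91.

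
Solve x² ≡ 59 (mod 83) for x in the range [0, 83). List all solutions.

15, 68

Since 83 ≡ 3 (mod 4), a square root of 59 is 59^((83+1)/4) = 59^21 mod 83.
Repeated squaring: 59^2≡78, 59^4≡25, 59^8≡44, 59^16≡27 (mod 83).
59^21 = 59^(16+4+1) ≡ 68 (mod 83).
Check: 68² = 4624 ≡ 59 (mod 83). The two roots are 15 and 68.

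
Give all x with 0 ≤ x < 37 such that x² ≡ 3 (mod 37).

37 ≡ 1 (mod 4), so we find a root by search.
Trying successive values, 15² = 225 ≡ 3 (mod 37). The other root is 37 − 15 = 22.

15, 22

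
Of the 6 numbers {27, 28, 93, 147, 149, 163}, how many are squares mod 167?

4

(27/167) = +1 → QR.
(28/167) = +1 → QR.
(93/167) = +1 → QR.
(147/167) = +1 → QR.
(149/167) = -1 → non-residue.
(163/167) = -1 → non-residue.
Total quadratic residues among the 6: 4.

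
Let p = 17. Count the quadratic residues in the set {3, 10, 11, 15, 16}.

(3/17) = -1 → non-residue.
(10/17) = -1 → non-residue.
(11/17) = -1 → non-residue.
(15/17) = +1 → QR.
(16/17) = +1 → QR.
Total quadratic residues among the 5: 2.

2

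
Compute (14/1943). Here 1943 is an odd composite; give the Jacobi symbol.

Pull out 2: since 1943 ≡ 7 (mod 8), (2/1943) = +1.
Reciprocity: 7 ≡ 3 and 1943 ≡ 3 (mod 4), so (7/1943) = −(1943/7).
Reduce top mod 7: now compute (4/7).
Pull out 2^2: since 7 ≡ 7 (mod 8), (2/7) = +1, so (2/7)^2 = +1.
Reached (1/7) = 1. Collecting the sign flips along the way, the symbol is -1.

-1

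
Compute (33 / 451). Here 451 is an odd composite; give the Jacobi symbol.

0

Reciprocity: 33 ≡ 1 and 451 ≡ 3 (mod 4), so (33/451) = +(451/33).
Reduce top mod 33: now compute (22/33).
Pull out 2: since 33 ≡ 1 (mod 8), (2/33) = +1.
Reciprocity: 11 ≡ 3 and 33 ≡ 1 (mod 4), so (11/33) = +(33/11).
Reduce top mod 11: now compute (0/11).
Top reduces to 0: gcd > 1, so the symbol is 0.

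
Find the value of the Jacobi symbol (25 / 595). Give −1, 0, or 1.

0

Reciprocity: 25 ≡ 1 and 595 ≡ 3 (mod 4), so (25/595) = +(595/25).
Reduce top mod 25: now compute (20/25).
Pull out 2^2: since 25 ≡ 1 (mod 8), (2/25) = +1, so (2/25)^2 = +1.
Reciprocity: 5 ≡ 1 and 25 ≡ 1 (mod 4), so (5/25) = +(25/5).
Reduce top mod 5: now compute (0/5).
Top reduces to 0: gcd > 1, so the symbol is 0.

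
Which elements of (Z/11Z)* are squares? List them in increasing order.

Square k = 1,…,5 (k and 11−k give the same square):
1²=1, 2²=4, 3²=9, 4²≡5, 5²≡3 (mod 11).
So the quadratic residues mod 11 are {1, 3, 4, 5, 9}.

1,3,4,5,9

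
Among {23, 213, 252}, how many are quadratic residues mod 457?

1

(23/457) = -1 → non-residue.
(213/457) = -1 → non-residue.
(252/457) = +1 → QR.
Total quadratic residues among the 3: 1.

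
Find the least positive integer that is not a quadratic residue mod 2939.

(2/2939) = −1, so 2 is the smallest positive non-residue mod 2939.

2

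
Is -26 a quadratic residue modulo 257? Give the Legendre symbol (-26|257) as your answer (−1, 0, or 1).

1

First reduce: -26 ≡ 231 (mod 257).
Reciprocity: 231 ≡ 3 and 257 ≡ 1 (mod 4), so (231/257) = +(257/231).
Reduce top mod 231: now compute (26/231).
Pull out 2: since 231 ≡ 7 (mod 8), (2/231) = +1.
Reciprocity: 13 ≡ 1 and 231 ≡ 3 (mod 4), so (13/231) = +(231/13).
Reduce top mod 13: now compute (10/13).
Pull out 2: since 13 ≡ 5 (mod 8), (2/13) = -1.
Reciprocity: 5 ≡ 1 and 13 ≡ 1 (mod 4), so (5/13) = +(13/5).
Reduce top mod 5: now compute (3/5).
Reciprocity: 3 ≡ 3 and 5 ≡ 1 (mod 4), so (3/5) = +(5/3).
Reduce top mod 3: now compute (2/3).
Pull out 2: since 3 ≡ 3 (mod 8), (2/3) = -1.
Reached (1/3) = 1. Collecting the sign flips along the way, the symbol is +1.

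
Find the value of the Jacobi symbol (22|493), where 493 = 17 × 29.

Pull out 2: since 493 ≡ 5 (mod 8), (2/493) = -1.
Reciprocity: 11 ≡ 3 and 493 ≡ 1 (mod 4), so (11/493) = +(493/11).
Reduce top mod 11: now compute (9/11).
Reciprocity: 9 ≡ 1 and 11 ≡ 3 (mod 4), so (9/11) = +(11/9).
Reduce top mod 9: now compute (2/9).
Pull out 2: since 9 ≡ 1 (mod 8), (2/9) = +1.
Reached (1/9) = 1. Collecting the sign flips along the way, the symbol is -1.

-1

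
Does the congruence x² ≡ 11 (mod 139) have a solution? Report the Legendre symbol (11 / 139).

1

Euler's criterion: (11/139) ≡ 11^69 (mod 139).
11^2 ≡ 121 (mod 139)
11^4 ≡ 46 (mod 139)
11^8 ≡ 31 (mod 139)
11^16 ≡ 127 (mod 139)
11^32 ≡ 5 (mod 139)
11^64 ≡ 25 (mod 139)
11^69 = 11^(64+4+1) ≡ 1 (mod 139).
Result is 1, so (11/139) = 1.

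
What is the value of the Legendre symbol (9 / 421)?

1

Reciprocity: 9 ≡ 1 and 421 ≡ 1 (mod 4), so (9/421) = +(421/9).
Reduce top mod 9: now compute (7/9).
Reciprocity: 7 ≡ 3 and 9 ≡ 1 (mod 4), so (7/9) = +(9/7).
Reduce top mod 7: now compute (2/7).
Pull out 2: since 7 ≡ 7 (mod 8), (2/7) = +1.
Reached (1/7) = 1. Collecting the sign flips along the way, the symbol is +1.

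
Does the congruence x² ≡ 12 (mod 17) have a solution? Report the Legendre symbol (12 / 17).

-1

Euler's criterion: (12/17) ≡ 12^8 (mod 17).
12^2 ≡ 8 (mod 17)
12^4 ≡ 13 (mod 17)
12^8 ≡ 16 (mod 17)
12^8 = 12^(8) ≡ 16 (mod 17).
Result is 16 ≡ −1, so (12/17) = −1.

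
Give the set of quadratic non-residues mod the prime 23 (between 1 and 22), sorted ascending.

Square k = 1,…,11 (k and 23−k give the same square):
1²=1, 2²=4, 3²=9, 4²=16, 5²≡2, 6²≡13, 7²≡3, 8²≡18, 9²≡12, 10²≡8, 11²≡6 (mod 23).
The residues are {1, 2, 3, 4, 6, 8, 9, 12, 13, 16, 18}; the non-residues are the remaining 11 nonzero classes.

5,7,10,11,14,15,17,19,20,21,22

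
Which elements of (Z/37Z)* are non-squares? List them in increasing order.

Square k = 1,…,18 (k and 37−k give the same square):
1²=1, 2²=4, 3²=9, 4²=16, 5²=25, 6²=36, 7²≡12, 8²≡27, 9²≡7, 10²≡26, 11²≡10, 12²≡33, 13²≡21, 14²≡11, 15²≡3, 16²≡34, 17²≡30, 18²≡28 (mod 37).
The residues are {1, 3, 4, 7, 9, 10, 11, 12, 16, 21, 25, 26, 27, 28, 30, 33, 34, 36}; the non-residues are the remaining 18 nonzero classes.

2,5,6,8,13,14,15,17,18,19,20,22,23,24,29,31,32,35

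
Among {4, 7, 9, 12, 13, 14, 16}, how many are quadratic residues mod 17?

(4/17) = +1 → QR.
(7/17) = -1 → non-residue.
(9/17) = +1 → QR.
(12/17) = -1 → non-residue.
(13/17) = +1 → QR.
(14/17) = -1 → non-residue.
(16/17) = +1 → QR.
Total quadratic residues among the 7: 4.

4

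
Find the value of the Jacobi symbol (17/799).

Reciprocity: 17 ≡ 1 and 799 ≡ 3 (mod 4), so (17/799) = +(799/17).
Reduce top mod 17: now compute (0/17).
Top reduces to 0: gcd > 1, so the symbol is 0.

0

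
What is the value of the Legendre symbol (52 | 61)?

1

Euler's criterion: (52/61) ≡ 52^30 (mod 61).
52^2 ≡ 20 (mod 61)
52^4 ≡ 34 (mod 61)
52^8 ≡ 58 (mod 61)
52^16 ≡ 9 (mod 61)
52^30 = 52^(16+8+4+2) ≡ 1 (mod 61).
Result is 1, so (52/61) = 1.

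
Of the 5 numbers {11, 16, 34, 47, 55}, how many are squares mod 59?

1

(11/59) = -1 → non-residue.
(16/59) = +1 → QR.
(34/59) = -1 → non-residue.
(47/59) = -1 → non-residue.
(55/59) = -1 → non-residue.
Total quadratic residues among the 5: 1.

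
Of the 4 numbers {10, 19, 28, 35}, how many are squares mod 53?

2

(10/53) = +1 → QR.
(19/53) = -1 → non-residue.
(28/53) = +1 → QR.
(35/53) = -1 → non-residue.
Total quadratic residues among the 4: 2.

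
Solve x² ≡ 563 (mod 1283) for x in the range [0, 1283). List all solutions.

Since 1283 ≡ 3 (mod 4), a square root of 563 is 563^((1283+1)/4) = 563^321 mod 1283.
Repeated squaring: 563^2≡68, 563^4≡775, 563^8≡181, 563^16≡686, 563^32≡1018, 563^64≡943, 563^128≡130, 563^256≡221 (mod 1283).
563^321 = 563^(256+64+1) ≡ 539 (mod 1283).
Check: 539² = 290521 ≡ 563 (mod 1283). The two roots are 539 and 744.

539, 744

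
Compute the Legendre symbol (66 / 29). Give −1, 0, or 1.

Euler's criterion: (66/29) ≡ 8^14 (mod 29).
8^2 ≡ 6 (mod 29)
8^4 ≡ 7 (mod 29)
8^8 ≡ 20 (mod 29)
8^14 = 8^(8+4+2) ≡ 28 (mod 29).
Result is 28 ≡ −1, so (66/29) = −1.

-1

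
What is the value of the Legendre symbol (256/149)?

First reduce: 256 ≡ 107 (mod 149).
Reciprocity: 107 ≡ 3 and 149 ≡ 1 (mod 4), so (107/149) = +(149/107).
Reduce top mod 107: now compute (42/107).
Pull out 2: since 107 ≡ 3 (mod 8), (2/107) = -1.
Reciprocity: 21 ≡ 1 and 107 ≡ 3 (mod 4), so (21/107) = +(107/21).
Reduce top mod 21: now compute (2/21).
Pull out 2: since 21 ≡ 5 (mod 8), (2/21) = -1.
Reached (1/21) = 1. Collecting the sign flips along the way, the symbol is +1.

1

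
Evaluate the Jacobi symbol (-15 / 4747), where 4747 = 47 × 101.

First reduce: -15 ≡ 4732 (mod 4747).
Pull out 2^2: since 4747 ≡ 3 (mod 8), (2/4747) = -1, so (2/4747)^2 = +1.
Reciprocity: 1183 ≡ 3 and 4747 ≡ 3 (mod 4), so (1183/4747) = −(4747/1183).
Reduce top mod 1183: now compute (15/1183).
Reciprocity: 15 ≡ 3 and 1183 ≡ 3 (mod 4), so (15/1183) = −(1183/15).
Reduce top mod 15: now compute (13/15).
Reciprocity: 13 ≡ 1 and 15 ≡ 3 (mod 4), so (13/15) = +(15/13).
Reduce top mod 13: now compute (2/13).
Pull out 2: since 13 ≡ 5 (mod 8), (2/13) = -1.
Reached (1/13) = 1. Collecting the sign flips along the way, the symbol is -1.

-1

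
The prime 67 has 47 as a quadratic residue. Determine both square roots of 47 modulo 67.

Since 67 ≡ 3 (mod 4), a square root of 47 is 47^((67+1)/4) = 47^17 mod 67.
Repeated squaring: 47^2≡65, 47^4≡4, 47^8≡16, 47^16≡55 (mod 67).
47^17 = 47^(16+1) ≡ 39 (mod 67).
Check: 39² = 1521 ≡ 47 (mod 67). The two roots are 28 and 39.

28, 39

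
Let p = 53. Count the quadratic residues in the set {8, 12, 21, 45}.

0

(8/53) = -1 → non-residue.
(12/53) = -1 → non-residue.
(21/53) = -1 → non-residue.
(45/53) = -1 → non-residue.
Total quadratic residues among the 4: 0.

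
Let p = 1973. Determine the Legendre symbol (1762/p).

Pull out 2: since 1973 ≡ 5 (mod 8), (2/1973) = -1.
Reciprocity: 881 ≡ 1 and 1973 ≡ 1 (mod 4), so (881/1973) = +(1973/881).
Reduce top mod 881: now compute (211/881).
Reciprocity: 211 ≡ 3 and 881 ≡ 1 (mod 4), so (211/881) = +(881/211).
Reduce top mod 211: now compute (37/211).
Reciprocity: 37 ≡ 1 and 211 ≡ 3 (mod 4), so (37/211) = +(211/37).
Reduce top mod 37: now compute (26/37).
Pull out 2: since 37 ≡ 5 (mod 8), (2/37) = -1.
Reciprocity: 13 ≡ 1 and 37 ≡ 1 (mod 4), so (13/37) = +(37/13).
Reduce top mod 13: now compute (11/13).
Reciprocity: 11 ≡ 3 and 13 ≡ 1 (mod 4), so (11/13) = +(13/11).
Reduce top mod 11: now compute (2/11).
Pull out 2: since 11 ≡ 3 (mod 8), (2/11) = -1.
Reached (1/11) = 1. Collecting the sign flips along the way, the symbol is -1.

-1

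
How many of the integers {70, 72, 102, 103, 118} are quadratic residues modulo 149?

(70/149) = -1 → non-residue.
(72/149) = -1 → non-residue.
(102/149) = +1 → QR.
(103/149) = +1 → QR.
(118/149) = +1 → QR.
Total quadratic residues among the 5: 3.

3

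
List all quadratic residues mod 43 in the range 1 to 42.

1 4 6 9 10 11 13 14 15 16 17 21 23 24 25 31 35 36 38 40 41

Square k = 1,…,21 (k and 43−k give the same square):
1²=1, 2²=4, 3²=9, 4²=16, 5²=25, 6²=36, 7²≡6, 8²≡21, 9²≡38, 10²≡14, 11²≡35, 12²≡15, 13²≡40, 14²≡24, 15²≡10, 16²≡41, 17²≡31, 18²≡23, 19²≡17, 20²≡13, 21²≡11 (mod 43).
So the quadratic residues mod 43 are {1, 4, 6, 9, 10, 11, 13, 14, 15, 16, 17, 21, 23, 24, 25, 31, 35, 36, 38, 40, 41}.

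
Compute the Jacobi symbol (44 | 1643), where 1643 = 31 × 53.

Pull out 2^2: since 1643 ≡ 3 (mod 8), (2/1643) = -1, so (2/1643)^2 = +1.
Reciprocity: 11 ≡ 3 and 1643 ≡ 3 (mod 4), so (11/1643) = −(1643/11).
Reduce top mod 11: now compute (4/11).
Pull out 2^2: since 11 ≡ 3 (mod 8), (2/11) = -1, so (2/11)^2 = +1.
Reached (1/11) = 1. Collecting the sign flips along the way, the symbol is -1.

-1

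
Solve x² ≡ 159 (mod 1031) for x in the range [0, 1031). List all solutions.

Since 1031 ≡ 3 (mod 4), a square root of 159 is 159^((1031+1)/4) = 159^258 mod 1031.
Repeated squaring: 159^2≡537, 159^4≡720, 159^8≡838, 159^16≡133, 159^32≡162, 159^64≡469, 159^128≡358, 159^256≡320 (mod 1031).
159^258 = 159^(256+2) ≡ 694 (mod 1031).
Check: 694² = 481636 ≡ 159 (mod 1031). The two roots are 337 and 694.

337, 694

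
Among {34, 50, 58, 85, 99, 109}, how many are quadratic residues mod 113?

(34/113) = -1 → non-residue.
(50/113) = +1 → QR.
(58/113) = -1 → non-residue.
(85/113) = +1 → QR.
(99/113) = +1 → QR.
(109/113) = +1 → QR.
Total quadratic residues among the 6: 4.

4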